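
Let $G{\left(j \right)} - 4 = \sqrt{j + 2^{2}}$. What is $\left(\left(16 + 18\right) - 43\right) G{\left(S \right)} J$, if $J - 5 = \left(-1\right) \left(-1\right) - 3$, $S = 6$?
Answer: $-108 - 27 \sqrt{10} \approx -193.38$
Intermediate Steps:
$J = 3$ ($J = 5 - 2 = 3$)
$G{\left(j \right)} = 4 + \sqrt{4 + j}$ ($G{\left(j \right)} = 4 + \sqrt{j + 2^{2}} = 4 + \sqrt{j + 4} = 4 + \sqrt{4 + j}$)
$\left(\left(16 + 18\right) - 43\right) G{\left(S \right)} J = \left(\left(16 + 18\right) - 43\right) \left(4 + \sqrt{4 + 6}\right) 3 = \left(34 - 43\right) \left(4 + \sqrt{10}\right) 3 = - 9 \left(4 + \sqrt{10}\right) 3 = \left(-36 - 9 \sqrt{10}\right) 3 = -108 - 27 \sqrt{10}$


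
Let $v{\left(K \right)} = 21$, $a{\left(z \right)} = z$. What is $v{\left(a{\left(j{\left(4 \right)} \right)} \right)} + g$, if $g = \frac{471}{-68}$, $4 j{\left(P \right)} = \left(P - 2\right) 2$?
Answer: $\frac{957}{68} \approx 14.074$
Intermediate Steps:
$j{\left(P \right)} = -1 + \frac{P}{2}$ ($j{\left(P \right)} = \frac{\left(P - 2\right) 2}{4} = \frac{\left(-2 + P\right) 2}{4} = \frac{-4 + 2 P}{4} = -1 + \frac{P}{2}$)
$g = - \frac{471}{68}$ ($g = 471 \left(- \frac{1}{68}\right) = - \frac{471}{68} \approx -6.9265$)
$v{\left(a{\left(j{\left(4 \right)} \right)} \right)} + g = 21 - \frac{471}{68} = \frac{957}{68}$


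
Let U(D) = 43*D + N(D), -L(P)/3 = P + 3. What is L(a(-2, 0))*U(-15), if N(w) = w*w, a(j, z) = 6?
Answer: 11340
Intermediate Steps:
N(w) = w²
L(P) = -9 - 3*P (L(P) = -3*(P + 3) = -3*(3 + P) = -9 - 3*P)
U(D) = D² + 43*D (U(D) = 43*D + D² = D² + 43*D)
L(a(-2, 0))*U(-15) = (-9 - 3*6)*(-15*(43 - 15)) = (-9 - 18)*(-15*28) = -27*(-420) = 11340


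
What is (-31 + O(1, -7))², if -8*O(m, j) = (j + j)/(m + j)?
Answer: 564001/576 ≈ 979.17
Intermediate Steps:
O(m, j) = -j/(4*(j + m)) (O(m, j) = -(j + j)/(8*(m + j)) = -2*j/(8*(j + m)) = -j/(4*(j + m)))
(-31 + O(1, -7))² = (-31 - 1*(-7)/(4*(-7) + 4*1))² = (-31 - 1*(-7)/(-28 + 4))² = (-31 - 1*(-7)/(-24))² = (-31 - 1*(-7)*(-1/24))² = (-31 - 7/24)² = (-751/24)² = 564001/576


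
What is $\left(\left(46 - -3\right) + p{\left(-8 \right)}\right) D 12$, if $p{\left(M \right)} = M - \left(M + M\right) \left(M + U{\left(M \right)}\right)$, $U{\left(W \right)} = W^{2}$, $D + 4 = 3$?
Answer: $-11244$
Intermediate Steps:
$D = -1$ ($D = -4 + 3 = -1$)
$p{\left(M \right)} = M - 2 M \left(M + M^{2}\right)$ ($p{\left(M \right)} = M - \left(M + M\right) \left(M + M^{2}\right) = M - 2 M \left(M + M^{2}\right)$)
$\left(\left(46 - -3\right) + p{\left(-8 \right)}\right) D 12 = \left(\left(46 - -3\right) - 8 \left(1 - -16 - 2 \left(-8\right)^{2}\right)\right) \left(\left(-1\right) 12\right) = \left(\left(46 + 3\right) - 8 \left(1 + 16 - 128\right)\right) \left(-12\right) = \left(49 - 8 \left(1 + 16 - 128\right)\right) \left(-12\right) = \left(49 - -888\right) \left(-12\right) = \left(49 + 888\right) \left(-12\right) = 937 \left(-12\right) = -11244$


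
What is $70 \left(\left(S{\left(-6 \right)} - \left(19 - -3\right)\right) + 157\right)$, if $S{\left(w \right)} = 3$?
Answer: $9660$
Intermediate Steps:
$70 \left(\left(S{\left(-6 \right)} - \left(19 - -3\right)\right) + 157\right) = 70 \left(\left(3 - \left(19 - -3\right)\right) + 157\right) = 70 \left(\left(3 - \left(19 + 3\right)\right) + 157\right) = 70 \left(\left(3 - 22\right) + 157\right) = 70 \left(-19 + 157\right) = 70 \cdot 138 = 9660$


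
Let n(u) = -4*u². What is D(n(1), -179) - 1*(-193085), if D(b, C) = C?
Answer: 192906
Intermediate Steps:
D(n(1), -179) - 1*(-193085) = -179 - 1*(-193085) = -179 + 193085 = 192906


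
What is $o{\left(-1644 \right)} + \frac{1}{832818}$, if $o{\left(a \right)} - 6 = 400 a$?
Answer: $- \frac{547656119891}{832818} \approx -6.5759 \cdot 10^{5}$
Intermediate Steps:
$o{\left(a \right)} = 6 + 400 a$
$o{\left(-1644 \right)} + \frac{1}{832818} = \left(6 + 400 \left(-1644\right)\right) + \frac{1}{832818} = \left(6 - 657600\right) + \frac{1}{832818} = -657594 + \frac{1}{832818} = - \frac{547656119891}{832818}$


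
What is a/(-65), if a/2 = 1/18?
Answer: -1/585 ≈ -0.0017094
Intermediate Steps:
a = 1/9 (a = 2/18 = 2*(1/18) = 1/9 ≈ 0.11111)
a/(-65) = (1/9)/(-65) = -1/65*1/9 = -1/585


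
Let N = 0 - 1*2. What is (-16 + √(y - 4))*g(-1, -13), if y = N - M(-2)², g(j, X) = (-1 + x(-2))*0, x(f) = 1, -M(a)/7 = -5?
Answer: 0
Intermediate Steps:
M(a) = 35 (M(a) = -7*(-5) = 35)
g(j, X) = 0 (g(j, X) = (-1 + 1)*0 = 0*0 = 0)
N = -2 (N = 0 - 2 = -2)
y = -1227 (y = -2 - 1*35² = -2 - 1*1225 = -2 - 1225 = -1227)
(-16 + √(y - 4))*g(-1, -13) = (-16 + √(-1227 - 4))*0 = (-16 + √(-1231))*0 = (-16 + I*√1231)*0 = 0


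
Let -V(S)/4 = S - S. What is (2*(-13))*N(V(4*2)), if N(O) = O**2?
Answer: 0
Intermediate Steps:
V(S) = 0 (V(S) = -4*(S - S) = -4*0 = 0)
(2*(-13))*N(V(4*2)) = (2*(-13))*0**2 = -26*0 = 0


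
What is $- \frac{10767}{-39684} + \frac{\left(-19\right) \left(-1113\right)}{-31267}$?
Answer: $- \frac{167515253}{413599876} \approx -0.40502$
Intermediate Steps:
$- \frac{10767}{-39684} + \frac{\left(-19\right) \left(-1113\right)}{-31267} = \left(-10767\right) \left(- \frac{1}{39684}\right) + 21147 \left(- \frac{1}{31267}\right) = \frac{3589}{13228} - \frac{21147}{31267} = - \frac{167515253}{413599876}$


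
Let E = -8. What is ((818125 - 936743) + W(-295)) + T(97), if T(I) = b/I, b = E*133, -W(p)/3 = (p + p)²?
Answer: -112804110/97 ≈ -1.1629e+6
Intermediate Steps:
W(p) = -12*p² (W(p) = -3*(p + p)² = -3*4*p² = -12*p²)
b = -1064 (b = -8*133 = -1064)
T(I) = -1064/I
((818125 - 936743) + W(-295)) + T(97) = ((818125 - 936743) - 12*(-295)²) - 1064/97 = (-118618 - 12*87025) - 1064*1/97 = (-118618 - 1044300) - 1064/97 = -1162918 - 1064/97 = -112804110/97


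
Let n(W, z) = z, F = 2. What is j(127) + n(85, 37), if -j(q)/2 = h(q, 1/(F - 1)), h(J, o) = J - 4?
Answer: -209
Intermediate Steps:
h(J, o) = -4 + J
j(q) = 8 - 2*q (j(q) = -2*(-4 + q) = 8 - 2*q)
j(127) + n(85, 37) = (8 - 2*127) + 37 = (8 - 254) + 37 = -246 + 37 = -209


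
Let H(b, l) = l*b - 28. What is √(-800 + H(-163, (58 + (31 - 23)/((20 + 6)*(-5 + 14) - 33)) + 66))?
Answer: 2*I*√212574786/201 ≈ 145.07*I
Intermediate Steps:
H(b, l) = -28 + b*l (H(b, l) = b*l - 28 = -28 + b*l)
√(-800 + H(-163, (58 + (31 - 23)/((20 + 6)*(-5 + 14) - 33)) + 66)) = √(-800 + (-28 - 163*((58 + (31 - 23)/((20 + 6)*(-5 + 14) - 33)) + 66))) = √(-800 + (-28 - 163*((58 + 8/(26*9 - 33)) + 66))) = √(-800 + (-28 - 163*((58 + 8/(234 - 33)) + 66))) = √(-800 + (-28 - 163*((58 + 8/201) + 66))) = √(-800 + (-28 - 163*(11666/201 + 66))) = √(-800 + (-28 - 163*24932/201)) = √(-800 + (-28 - 4063916/201)) = √(-800 - 4069544/201) = √(-4230344/201) = 2*I*√212574786/201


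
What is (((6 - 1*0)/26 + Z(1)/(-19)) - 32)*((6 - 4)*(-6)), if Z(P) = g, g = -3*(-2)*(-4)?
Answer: 90420/247 ≈ 366.07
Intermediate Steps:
g = -24 (g = 6*(-4) = -24)
Z(P) = -24
(((6 - 1*0)/26 + Z(1)/(-19)) - 32)*((6 - 4)*(-6)) = (((6 - 1*0)/26 - 24/(-19)) - 32)*((6 - 4)*(-6)) = (((6 + 0)*(1/26) - 24*(-1/19)) - 32)*(2*(-6)) = ((6*(1/26) + 24/19) - 32)*(-12) = ((3/13 + 24/19) - 32)*(-12) = (369/247 - 32)*(-12) = -7535/247*(-12) = 90420/247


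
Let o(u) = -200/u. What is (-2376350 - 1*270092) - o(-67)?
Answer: -177311814/67 ≈ -2.6464e+6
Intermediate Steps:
(-2376350 - 1*270092) - o(-67) = (-2376350 - 1*270092) - (-200)/(-67) = (-2376350 - 270092) - (-200)*(-1)/67 = -2646442 - 1*200/67 = -2646442 - 200/67 = -177311814/67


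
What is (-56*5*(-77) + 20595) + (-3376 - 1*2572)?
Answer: 36207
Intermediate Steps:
(-56*5*(-77) + 20595) + (-3376 - 1*2572) = (-280*(-77) + 20595) + (-3376 - 2572) = (21560 + 20595) - 5948 = 42155 - 5948 = 36207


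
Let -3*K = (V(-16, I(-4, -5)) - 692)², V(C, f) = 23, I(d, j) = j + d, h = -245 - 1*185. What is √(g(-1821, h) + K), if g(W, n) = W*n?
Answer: 3*√70427 ≈ 796.14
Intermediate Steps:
h = -430 (h = -245 - 185 = -430)
I(d, j) = d + j
K = -149187 (K = -(23 - 692)²/3 = -⅓*(-669)² = -⅓*447561 = -149187)
√(g(-1821, h) + K) = √(-1821*(-430) - 149187) = √(783030 - 149187) = √633843 = 3*√70427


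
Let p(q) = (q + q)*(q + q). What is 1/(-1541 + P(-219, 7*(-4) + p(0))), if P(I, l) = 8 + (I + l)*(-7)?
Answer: 1/196 ≈ 0.0051020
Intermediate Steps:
p(q) = 4*q**2 (p(q) = (2*q)*(2*q) = 4*q**2)
P(I, l) = 8 - 7*I - 7*l (P(I, l) = 8 + (-7*I - 7*l) = 8 - 7*I - 7*l)
1/(-1541 + P(-219, 7*(-4) + p(0))) = 1/(-1541 + (8 - 7*(-219) - 7*(7*(-4) + 4*0**2))) = 1/(-1541 + (8 + 1533 - 7*(-28 + 4*0))) = 1/(-1541 + (8 + 1533 - 7*(-28 + 0))) = 1/(-1541 + (8 + 1533 - 7*(-28))) = 1/(-1541 + (8 + 1533 + 196)) = 1/(-1541 + 1737) = 1/196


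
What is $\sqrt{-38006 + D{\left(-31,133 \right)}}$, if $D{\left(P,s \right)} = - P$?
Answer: $35 i \sqrt{31} \approx 194.87 i$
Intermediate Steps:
$\sqrt{-38006 + D{\left(-31,133 \right)}} = \sqrt{-38006 - -31} = \sqrt{-38006 + 31} = \sqrt{-37975} = 35 i \sqrt{31}$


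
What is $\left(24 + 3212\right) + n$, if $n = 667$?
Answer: $3903$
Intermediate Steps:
$\left(24 + 3212\right) + n = \left(24 + 3212\right) + 667 = 3236 + 667 = 3903$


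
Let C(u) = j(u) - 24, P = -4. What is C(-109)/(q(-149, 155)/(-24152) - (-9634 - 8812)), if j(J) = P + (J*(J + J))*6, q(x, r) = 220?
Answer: 860680672/111376893 ≈ 7.7276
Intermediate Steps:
j(J) = -4 + 12*J**2 (j(J) = -4 + (J*(J + J))*6 = -4 + (J*(2*J))*6 = -4 + (2*J**2)*6 = -4 + 12*J**2)
C(u) = -28 + 12*u**2 (C(u) = (-4 + 12*u**2) - 24 = -28 + 12*u**2)
C(-109)/(q(-149, 155)/(-24152) - (-9634 - 8812)) = (-28 + 12*(-109)**2)/(220/(-24152) - (-9634 - 8812)) = (-28 + 12*11881)/(220*(-1/24152) - 1*(-18446)) = (-28 + 142572)/(-55/6038 + 18446) = 142544/(111376893/6038) = 142544*(6038/111376893) = 860680672/111376893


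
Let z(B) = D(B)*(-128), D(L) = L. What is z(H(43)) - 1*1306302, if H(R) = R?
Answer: -1311806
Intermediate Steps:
z(B) = -128*B (z(B) = B*(-128) = -128*B)
z(H(43)) - 1*1306302 = -128*43 - 1*1306302 = -5504 - 1306302 = -1311806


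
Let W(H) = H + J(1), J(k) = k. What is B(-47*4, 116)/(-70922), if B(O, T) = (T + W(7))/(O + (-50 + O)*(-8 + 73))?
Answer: 31/277624169 ≈ 1.1166e-7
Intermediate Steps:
W(H) = 1 + H (W(H) = H + 1 = 1 + H)
B(O, T) = (8 + T)/(-3250 + 66*O) (B(O, T) = (T + (1 + 7))/(O + (-50 + O)*(-8 + 73)) = (T + 8)/(O + (-50 + O)*65) = (8 + T)/(O + (-3250 + 65*O)) = (8 + T)/(-3250 + 66*O))
B(-47*4, 116)/(-70922) = ((8 + 116)/(2*(-1625 + 33*(-47*4))))/(-70922) = ((½)*124/(-1625 + 33*(-188)))*(-1/70922) = ((½)*124/(-1625 - 6204))*(-1/70922) = ((½)*124/(-7829))*(-1/70922) = ((½)*(-1/7829)*124)*(-1/70922) = -62/7829*(-1/70922) = 31/277624169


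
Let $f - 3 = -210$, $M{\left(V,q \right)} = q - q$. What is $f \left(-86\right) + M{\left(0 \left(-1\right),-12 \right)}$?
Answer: $17802$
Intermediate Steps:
$M{\left(V,q \right)} = 0$
$f = -207$ ($f = 3 - 210 = -207$)
$f \left(-86\right) + M{\left(0 \left(-1\right),-12 \right)} = \left(-207\right) \left(-86\right) + 0 = 17802 + 0 = 17802$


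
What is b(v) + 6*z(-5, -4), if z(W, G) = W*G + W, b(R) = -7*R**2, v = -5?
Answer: -85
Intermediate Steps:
z(W, G) = W + G*W (z(W, G) = G*W + W = W + G*W)
b(v) + 6*z(-5, -4) = -7*(-5)**2 + 6*(-5*(1 - 4)) = -7*25 + 6*(-5*(-3)) = -175 + 6*15 = -175 + 90 = -85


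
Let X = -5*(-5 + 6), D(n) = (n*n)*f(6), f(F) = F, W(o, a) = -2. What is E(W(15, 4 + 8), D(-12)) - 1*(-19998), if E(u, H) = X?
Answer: 19993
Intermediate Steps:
D(n) = 6*n² (D(n) = (n*n)*6 = n²*6 = 6*n²)
X = -5 (X = -5*1 = -5)
E(u, H) = -5
E(W(15, 4 + 8), D(-12)) - 1*(-19998) = -5 - 1*(-19998) = -5 + 19998 = 19993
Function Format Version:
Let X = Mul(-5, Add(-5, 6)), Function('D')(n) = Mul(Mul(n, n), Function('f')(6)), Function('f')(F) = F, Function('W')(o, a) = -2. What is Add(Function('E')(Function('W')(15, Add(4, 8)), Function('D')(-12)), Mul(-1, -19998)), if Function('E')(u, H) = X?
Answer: 19993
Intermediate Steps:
Function('D')(n) = Mul(6, Pow(n, 2)) (Function('D')(n) = Mul(Mul(n, n), 6) = Mul(Pow(n, 2), 6) = Mul(6, Pow(n, 2)))
X = -5 (X = Mul(-5, 1) = -5)
Function('E')(u, H) = -5
Add(Function('E')(Function('W')(15, Add(4, 8)), Function('D')(-12)), Mul(-1, -19998)) = Add(-5, Mul(-1, -19998)) = Add(-5, 19998) = 19993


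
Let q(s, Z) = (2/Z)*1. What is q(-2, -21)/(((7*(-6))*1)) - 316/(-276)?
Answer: 11636/10143 ≈ 1.1472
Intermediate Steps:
q(s, Z) = 2/Z (q(s, Z) = (2/Z)*1 = 2/Z)
q(-2, -21)/(((7*(-6))*1)) - 316/(-276) = (2/(-21))/(((7*(-6))*1)) - 316/(-276) = (2*(-1/21))/((-42*1)) - 316*(-1/276) = -2/21/(-42) + 79/69 = -2/21*(-1/42) + 79/69 = 1/441 + 79/69 = 11636/10143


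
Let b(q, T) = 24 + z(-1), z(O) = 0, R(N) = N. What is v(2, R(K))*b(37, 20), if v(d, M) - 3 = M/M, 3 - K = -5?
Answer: 96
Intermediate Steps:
K = 8 (K = 3 - 1*(-5) = 3 + 5 = 8)
v(d, M) = 4 (v(d, M) = 3 + M/M = 3 + 1 = 4)
b(q, T) = 24 (b(q, T) = 24 + 0 = 24)
v(2, R(K))*b(37, 20) = 4*24 = 96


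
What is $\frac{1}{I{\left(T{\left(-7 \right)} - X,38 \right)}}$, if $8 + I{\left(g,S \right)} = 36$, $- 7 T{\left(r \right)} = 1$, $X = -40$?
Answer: $\frac{1}{28} \approx 0.035714$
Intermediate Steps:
$T{\left(r \right)} = - \frac{1}{7}$ ($T{\left(r \right)} = \left(- \frac{1}{7}\right) 1 = - \frac{1}{7}$)
$I{\left(g,S \right)} = 28$ ($I{\left(g,S \right)} = -8 + 36 = 28$)
$\frac{1}{I{\left(T{\left(-7 \right)} - X,38 \right)}} = \frac{1}{28}$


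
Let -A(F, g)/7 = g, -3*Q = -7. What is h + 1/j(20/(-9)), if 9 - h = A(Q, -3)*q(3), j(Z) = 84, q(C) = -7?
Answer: 13105/84 ≈ 156.01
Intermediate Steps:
Q = 7/3 (Q = -⅓*(-7) = 7/3 ≈ 2.3333)
A(F, g) = -7*g
h = 156 (h = 9 - (-7*(-3))*(-7) = 9 - 21*(-7) = 9 - 1*(-147) = 9 + 147 = 156)
h + 1/j(20/(-9)) = 156 + 1/84 = 13105/84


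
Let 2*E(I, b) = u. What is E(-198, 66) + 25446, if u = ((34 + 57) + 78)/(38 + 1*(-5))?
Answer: 1679605/66 ≈ 25449.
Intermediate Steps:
u = 169/33 (u = (91 + 78)/(38 - 5) = 169/33 ≈ 5.1212)
E(I, b) = 169/66 (E(I, b) = (½)*(169/33) = 169/66)
E(-198, 66) + 25446 = 169/66 + 25446 = 1679605/66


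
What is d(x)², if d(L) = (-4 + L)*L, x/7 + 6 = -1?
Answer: 6744409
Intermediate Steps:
x = -49 (x = -42 + 7*(-1) = -42 - 7 = -49)
d(L) = L*(-4 + L)
d(x)² = (-49*(-4 - 49))² = (-49*(-53))² = 2597² = 6744409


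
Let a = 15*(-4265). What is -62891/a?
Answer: 62891/63975 ≈ 0.98306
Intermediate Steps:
a = -63975
-62891/a = -62891/(-63975) = -62891*(-1/63975) = 62891/63975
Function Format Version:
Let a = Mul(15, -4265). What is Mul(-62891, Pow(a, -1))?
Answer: Rational(62891, 63975) ≈ 0.98306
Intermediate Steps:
a = -63975
Mul(-62891, Pow(a, -1)) = Mul(-62891, Pow(-63975, -1)) = Mul(-62891, Rational(-1, 63975)) = Rational(62891, 63975)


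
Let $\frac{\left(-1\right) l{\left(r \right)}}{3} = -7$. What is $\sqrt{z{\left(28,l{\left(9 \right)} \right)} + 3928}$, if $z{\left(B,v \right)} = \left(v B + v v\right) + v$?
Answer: $\sqrt{4978} \approx 70.555$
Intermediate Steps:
$l{\left(r \right)} = 21$ ($l{\left(r \right)} = \left(-3\right) \left(-7\right) = 21$)
$z{\left(B,v \right)} = v + v^{2} + B v$ ($z{\left(B,v \right)} = \left(B v + v^{2}\right) + v = \left(v^{2} + B v\right) + v = v + v^{2} + B v$)
$\sqrt{z{\left(28,l{\left(9 \right)} \right)} + 3928} = \sqrt{21 \left(1 + 28 + 21\right) + 3928} = \sqrt{21 \cdot 50 + 3928} = \sqrt{1050 + 3928} = \sqrt{4978}$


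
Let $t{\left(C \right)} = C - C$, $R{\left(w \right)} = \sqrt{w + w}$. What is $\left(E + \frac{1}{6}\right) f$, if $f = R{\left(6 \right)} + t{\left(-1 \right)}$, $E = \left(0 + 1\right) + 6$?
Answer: $\frac{43 \sqrt{3}}{3} \approx 24.826$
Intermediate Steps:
$E = 7$ ($E = 1 + 6 = 7$)
$R{\left(w \right)} = \sqrt{2} \sqrt{w}$ ($R{\left(w \right)} = \sqrt{2 w} = \sqrt{2} \sqrt{w}$)
$t{\left(C \right)} = 0$
$f = 2 \sqrt{3}$ ($f = \sqrt{2} \sqrt{6} + 0 = 2 \sqrt{3} + 0 = 2 \sqrt{3} \approx 3.4641$)
$\left(E + \frac{1}{6}\right) f = \left(7 + \frac{1}{6}\right) 2 \sqrt{3} = \frac{43 \cdot 2 \sqrt{3}}{6} = \frac{43 \sqrt{3}}{3}$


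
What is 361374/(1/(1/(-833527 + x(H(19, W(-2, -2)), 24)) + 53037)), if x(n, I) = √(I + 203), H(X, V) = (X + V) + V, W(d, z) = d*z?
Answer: 6658021636421452430289/347383629751 - 180687*√227/347383629751 ≈ 1.9166e+10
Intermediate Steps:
H(X, V) = X + 2*V (H(X, V) = (V + X) + V = X + 2*V)
x(n, I) = √(203 + I)
361374/(1/(1/(-833527 + x(H(19, W(-2, -2)), 24)) + 53037)) = 361374/(1/(1/(-833527 + √(203 + 24)) + 53037)) = 361374/(1/(1/(-833527 + √227) + 53037)) = 361374/(1/(53037 + 1/(-833527 + √227))) = 361374*(53037 + 1/(-833527 + √227)) = 19166192838 + 361374/(-833527 + √227)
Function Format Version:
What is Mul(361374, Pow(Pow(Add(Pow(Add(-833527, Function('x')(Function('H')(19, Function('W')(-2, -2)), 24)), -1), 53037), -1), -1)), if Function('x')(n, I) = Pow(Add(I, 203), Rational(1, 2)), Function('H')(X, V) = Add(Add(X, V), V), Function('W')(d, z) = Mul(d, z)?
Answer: Add(Rational(6658021636421452430289, 347383629751), Mul(Rational(-180687, 347383629751), Pow(227, Rational(1, 2)))) ≈ 1.9166e+10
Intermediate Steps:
Function('H')(X, V) = Add(X, Mul(2, V)) (Function('H')(X, V) = Add(Add(V, X), V) = Add(X, Mul(2, V)))
Function('x')(n, I) = Pow(Add(203, I), Rational(1, 2))
Mul(361374, Pow(Pow(Add(Pow(Add(-833527, Function('x')(Function('H')(19, Function('W')(-2, -2)), 24)), -1), 53037), -1), -1)) = Mul(361374, Pow(Pow(Add(Pow(Add(-833527, Pow(Add(203, 24), Rational(1, 2))), -1), 53037), -1), -1)) = Mul(361374, Pow(Pow(Add(Pow(Add(-833527, Pow(227, Rational(1, 2))), -1), 53037), -1), -1)) = Mul(361374, Pow(Pow(Add(53037, Pow(Add(-833527, Pow(227, Rational(1, 2))), -1)), -1), -1)) = Mul(361374, Add(53037, Pow(Add(-833527, Pow(227, Rational(1, 2))), -1))) = Add(19166192838, Mul(361374, Pow(Add(-833527, Pow(227, Rational(1, 2))), -1)))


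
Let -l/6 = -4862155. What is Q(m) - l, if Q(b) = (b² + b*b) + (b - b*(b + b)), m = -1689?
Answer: -29174619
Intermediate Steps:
l = 29172930 (l = -6*(-4862155) = 29172930)
Q(b) = b (Q(b) = (b² + b²) + (b - b*2*b) = 2*b² + (b - 2*b²) = b)
Q(m) - l = -1689 - 1*29172930 = -1689 - 29172930 = -29174619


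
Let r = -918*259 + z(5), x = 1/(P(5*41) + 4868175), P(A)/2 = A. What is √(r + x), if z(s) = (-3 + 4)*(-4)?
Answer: I*√5635796006667560765/4868585 ≈ 487.61*I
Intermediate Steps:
P(A) = 2*A
z(s) = -4 (z(s) = 1*(-4) = -4)
x = 1/4868585 (x = 1/(2*(5*41) + 4868175) = 1/(2*205 + 4868175) = 1/(410 + 4868175) = 1/4868585 ≈ 2.0540e-7)
r = -237766 (r = -918*259 - 4 = -237762 - 4 = -237766)
√(r + x) = √(-237766 + 1/4868585) = √(-1157583981109/4868585) = I*√5635796006667560765/4868585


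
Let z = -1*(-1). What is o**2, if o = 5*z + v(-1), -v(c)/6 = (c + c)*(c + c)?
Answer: 361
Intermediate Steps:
z = 1
v(c) = -24*c**2 (v(c) = -6*(c + c)*(c + c) = -6*2*c*2*c = -24*c**2)
o = -19 (o = 5*1 - 24*(-1)**2 = 5 - 24*1 = 5 - 24 = -19)
o**2 = (-19)**2 = 361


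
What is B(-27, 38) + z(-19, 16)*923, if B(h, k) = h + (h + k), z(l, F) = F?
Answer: 14752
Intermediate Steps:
B(h, k) = k + 2*h
B(-27, 38) + z(-19, 16)*923 = (38 + 2*(-27)) + 16*923 = (38 - 54) + 14768 = -16 + 14768 = 14752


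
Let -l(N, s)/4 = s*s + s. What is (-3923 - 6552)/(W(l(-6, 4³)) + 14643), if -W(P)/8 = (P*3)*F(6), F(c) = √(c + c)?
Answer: 17042825/212627388639 - 2788864000*√3/637882165917 ≈ -0.0074925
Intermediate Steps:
F(c) = √2*√c (F(c) = √(2*c) = √2*√c)
l(N, s) = -4*s - 4*s² (l(N, s) = -4*(s*s + s) = -4*(s² + s) = -4*(s + s²) = -4*s - 4*s²)
W(P) = -48*P*√3 (W(P) = -8*P*3*√2*√6 = -8*3*P*2*√3 = -48*P*√3)
(-3923 - 6552)/(W(l(-6, 4³)) + 14643) = (-3923 - 6552)/(-48*(-4*4³*(1 + 4³))*√3 + 14643) = -10475/(-48*(-4*64*(1 + 64))*√3 + 14643) = -10475/(-48*(-4*64*65)*√3 + 14643) = -10475/(-48*(-16640)*√3 + 14643) = -10475/(798720*√3 + 14643) = -10475/(14643 + 798720*√3)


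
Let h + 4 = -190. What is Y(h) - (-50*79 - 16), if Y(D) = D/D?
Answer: 3967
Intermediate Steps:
h = -194 (h = -4 - 190 = -194)
Y(D) = 1
Y(h) - (-50*79 - 16) = 1 - (-50*79 - 16) = 1 - (-3950 - 16) = 1 - 1*(-3966) = 1 + 3966 = 3967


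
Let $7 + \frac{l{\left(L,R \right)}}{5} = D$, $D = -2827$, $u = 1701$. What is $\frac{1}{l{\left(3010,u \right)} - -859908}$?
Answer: $\frac{1}{845738} \approx 1.1824 \cdot 10^{-6}$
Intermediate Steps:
$l{\left(L,R \right)} = -14170$ ($l{\left(L,R \right)} = -35 + 5 \left(-2827\right) = -35 - 14135 = -14170$)
$\frac{1}{l{\left(3010,u \right)} - -859908} = \frac{1}{-14170 - -859908} = \frac{1}{-14170 + 859908} = \frac{1}{845738}$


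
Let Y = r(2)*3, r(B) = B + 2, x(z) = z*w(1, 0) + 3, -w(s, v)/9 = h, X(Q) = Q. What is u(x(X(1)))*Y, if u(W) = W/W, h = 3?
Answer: 12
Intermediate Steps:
w(s, v) = -27 (w(s, v) = -9*3 = -27)
x(z) = 3 - 27*z (x(z) = z*(-27) + 3 = -27*z + 3 = 3 - 27*z)
r(B) = 2 + B
u(W) = 1
Y = 12 (Y = (2 + 2)*3 = 4*3 = 12)
u(x(X(1)))*Y = 1*12 = 12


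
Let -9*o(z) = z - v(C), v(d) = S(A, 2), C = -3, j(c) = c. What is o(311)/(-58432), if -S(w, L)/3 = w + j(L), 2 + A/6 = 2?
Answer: 317/525888 ≈ 0.00060279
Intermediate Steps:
A = 0 (A = -12 + 6*2 = -12 + 12 = 0)
S(w, L) = -3*L - 3*w (S(w, L) = -3*(w + L) = -3*(L + w) = -3*L - 3*w)
v(d) = -6 (v(d) = -3*2 - 3*0 = -6 + 0 = -6)
o(z) = -⅔ - z/9 (o(z) = -(z - 1*(-6))/9 = -(z + 6)/9 = -(6 + z)/9 = -⅔ - z/9)
o(311)/(-58432) = (-⅔ - ⅑*311)/(-58432) = (-⅔ - 311/9)*(-1/58432) = -317/9*(-1/58432) = 317/525888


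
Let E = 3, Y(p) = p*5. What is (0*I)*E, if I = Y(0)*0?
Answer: 0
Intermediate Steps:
Y(p) = 5*p
I = 0 (I = (5*0)*0 = 0*0 = 0)
(0*I)*E = (0*0)*3 = 0*3 = 0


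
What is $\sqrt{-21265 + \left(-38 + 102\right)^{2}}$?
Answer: $i \sqrt{17169} \approx 131.03 i$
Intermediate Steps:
$\sqrt{-21265 + \left(-38 + 102\right)^{2}} = \sqrt{-21265 + 64^{2}} = \sqrt{-21265 + 4096} = \sqrt{-17169} = i \sqrt{17169}$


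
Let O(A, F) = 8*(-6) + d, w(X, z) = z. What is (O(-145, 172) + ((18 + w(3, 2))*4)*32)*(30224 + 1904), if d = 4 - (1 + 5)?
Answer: 80641280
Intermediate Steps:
d = -2 (d = 4 - 1*6 = 4 - 6 = -2)
O(A, F) = -50 (O(A, F) = 8*(-6) - 2 = -48 - 2 = -50)
(O(-145, 172) + ((18 + w(3, 2))*4)*32)*(30224 + 1904) = (-50 + ((18 + 2)*4)*32)*(30224 + 1904) = (-50 + (20*4)*32)*32128 = (-50 + 80*32)*32128 = (-50 + 2560)*32128 = 2510*32128 = 80641280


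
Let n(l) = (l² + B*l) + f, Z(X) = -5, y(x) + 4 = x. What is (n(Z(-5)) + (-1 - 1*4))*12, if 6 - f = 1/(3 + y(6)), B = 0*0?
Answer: 1548/5 ≈ 309.60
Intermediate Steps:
y(x) = -4 + x
B = 0
f = 29/5 (f = 6 - 1/(3 + (-4 + 6)) = 6 - 1/(3 + 2) = 6 - 1/5 = 6 - 1*⅕ = 6 - ⅕ = 29/5 ≈ 5.8000)
n(l) = 29/5 + l² (n(l) = (l² + 0*l) + 29/5 = (l² + 0) + 29/5 = l² + 29/5 = 29/5 + l²)
(n(Z(-5)) + (-1 - 1*4))*12 = ((29/5 + (-5)²) + (-1 - 1*4))*12 = ((29/5 + 25) + (-1 - 4))*12 = (154/5 - 5)*12 = (129/5)*12 = 1548/5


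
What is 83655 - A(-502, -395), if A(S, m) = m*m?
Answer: -72370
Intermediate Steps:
A(S, m) = m²
83655 - A(-502, -395) = 83655 - 1*(-395)² = 83655 - 1*156025 = 83655 - 156025 = -72370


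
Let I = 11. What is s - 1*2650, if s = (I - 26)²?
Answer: -2425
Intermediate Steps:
s = 225 (s = (11 - 26)² = (-15)² = 225)
s - 1*2650 = 225 - 1*2650 = 225 - 2650 = -2425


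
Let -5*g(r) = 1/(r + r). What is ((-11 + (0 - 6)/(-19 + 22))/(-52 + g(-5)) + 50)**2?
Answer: 17056360000/6754801 ≈ 2525.1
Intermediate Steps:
g(r) = -1/(10*r) (g(r) = -1/(5*(r + r)) = -1/(2*r)/5 = -1/(10*r))
((-11 + (0 - 6)/(-19 + 22))/(-52 + g(-5)) + 50)**2 = ((-11 + (0 - 6)/(-19 + 22))/(-52 - 1/10/(-5)) + 50)**2 = ((-11 - 6/3)/(-52 - 1/10*(-1/5)) + 50)**2 = ((-11 - 6*1/3)/(-52 + 1/50) + 50)**2 = ((-11 - 2)/(-2599/50) + 50)**2 = (-13*(-50/2599) + 50)**2 = (650/2599 + 50)**2 = (130600/2599)**2 = 17056360000/6754801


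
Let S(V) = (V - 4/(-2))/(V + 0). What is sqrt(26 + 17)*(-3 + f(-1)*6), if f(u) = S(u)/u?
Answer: 3*sqrt(43) ≈ 19.672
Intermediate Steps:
S(V) = (2 + V)/V (S(V) = (V - 4*(-1/2))/V = (V + 2)/V = (2 + V)/V)
f(u) = (2 + u)/u**2 (f(u) = ((2 + u)/u)/u = (2 + u)/u**2)
sqrt(26 + 17)*(-3 + f(-1)*6) = sqrt(26 + 17)*(-3 + ((2 - 1)/(-1)**2)*6) = sqrt(43)*(-3 + (1*1)*6) = sqrt(43)*(-3 + 1*6) = sqrt(43)*(-3 + 6) = sqrt(43)*3 = 3*sqrt(43)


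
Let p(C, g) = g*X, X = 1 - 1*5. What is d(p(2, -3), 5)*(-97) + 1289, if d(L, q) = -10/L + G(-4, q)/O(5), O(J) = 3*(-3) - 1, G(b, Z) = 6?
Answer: 42841/30 ≈ 1428.0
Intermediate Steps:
X = -4 (X = 1 - 5 = -4)
O(J) = -10 (O(J) = -9 - 1 = -10)
p(C, g) = -4*g (p(C, g) = g*(-4) = -4*g)
d(L, q) = -⅗ - 10/L (d(L, q) = -10/L + 6/(-10) = -10/L + 6*(-⅒) = -10/L - ⅗ = -⅗ - 10/L)
d(p(2, -3), 5)*(-97) + 1289 = (-⅗ - 10/((-4*(-3))))*(-97) + 1289 = (-⅗ - 10/12)*(-97) + 1289 = (-⅗ - 10*1/12)*(-97) + 1289 = (-⅗ - ⅚)*(-97) + 1289 = -43/30*(-97) + 1289 = 4171/30 + 1289 = 42841/30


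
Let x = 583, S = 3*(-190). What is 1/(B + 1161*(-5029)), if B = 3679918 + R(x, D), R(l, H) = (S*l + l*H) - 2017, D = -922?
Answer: -1/3030604 ≈ -3.2997e-7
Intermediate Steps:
S = -570
R(l, H) = -2017 - 570*l + H*l (R(l, H) = (-570*l + l*H) - 2017 = (-570*l + H*l) - 2017 = -2017 - 570*l + H*l)
B = 2808065 (B = 3679918 + (-2017 - 570*583 - 922*583) = 3679918 + (-2017 - 332310 - 537526) = 3679918 - 871853 = 2808065)
1/(B + 1161*(-5029)) = 1/(2808065 + 1161*(-5029)) = 1/(2808065 - 5838669) = 1/(-3030604) = -1/3030604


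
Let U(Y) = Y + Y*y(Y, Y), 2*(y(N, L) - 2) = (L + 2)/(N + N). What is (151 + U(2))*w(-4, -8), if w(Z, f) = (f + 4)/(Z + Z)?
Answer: 79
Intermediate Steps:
w(Z, f) = (4 + f)/(2*Z) (w(Z, f) = (4 + f)/((2*Z)) = (4 + f)*(1/(2*Z)) = (4 + f)/(2*Z))
y(N, L) = 2 + (2 + L)/(4*N) (y(N, L) = 2 + ((L + 2)/(N + N))/2 = 2 + ((2 + L)/((2*N)))/2 = 2 + ((2 + L)*(1/(2*N)))/2 = 2 + ((2 + L)/(2*N))/2 = 2 + (2 + L)/(4*N))
U(Y) = 1/2 + 13*Y/4 (U(Y) = Y + Y*((2 + Y + 8*Y)/(4*Y)) = Y + Y*((2 + 9*Y)/(4*Y)) = Y + (1/2 + 9*Y/4) = 1/2 + 13*Y/4)
(151 + U(2))*w(-4, -8) = (151 + (1/2 + (13/4)*2))*((1/2)*(4 - 8)/(-4)) = (151 + (1/2 + 13/2))*((1/2)*(-1/4)*(-4)) = (151 + 7)*(1/2) = 158*(1/2) = 79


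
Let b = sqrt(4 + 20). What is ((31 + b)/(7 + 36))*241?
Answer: 7471/43 + 482*sqrt(6)/43 ≈ 201.20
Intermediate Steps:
b = 2*sqrt(6) (b = sqrt(24) = 2*sqrt(6) ≈ 4.8990)
((31 + b)/(7 + 36))*241 = ((31 + 2*sqrt(6))/(7 + 36))*241 = ((31 + 2*sqrt(6))/43)*241 = ((31 + 2*sqrt(6))*(1/43))*241 = (31/43 + 2*sqrt(6)/43)*241 = 7471/43 + 482*sqrt(6)/43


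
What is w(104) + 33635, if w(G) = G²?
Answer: 44451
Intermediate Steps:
w(104) + 33635 = 104² + 33635 = 10816 + 33635 = 44451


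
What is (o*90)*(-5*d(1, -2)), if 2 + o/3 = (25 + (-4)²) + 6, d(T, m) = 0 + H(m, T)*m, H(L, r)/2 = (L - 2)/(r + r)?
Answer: -486000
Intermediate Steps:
H(L, r) = (-2 + L)/r (H(L, r) = 2*((L - 2)/(r + r)) = 2*((-2 + L)/((2*r))) = 2*((-2 + L)*(1/(2*r))) = 2*((-2 + L)/(2*r)) = (-2 + L)/r)
d(T, m) = m*(-2 + m)/T (d(T, m) = 0 + ((-2 + m)/T)*m = 0 + m*(-2 + m)/T = m*(-2 + m)/T)
o = 135 (o = -6 + 3*((25 + (-4)²) + 6) = -6 + 3*((25 + 16) + 6) = -6 + 3*(41 + 6) = -6 + 3*47 = -6 + 141 = 135)
(o*90)*(-5*d(1, -2)) = (135*90)*(-(-10)*(-2 - 2)/1) = 12150*(-(-10)*(-4)) = 12150*(-5*8) = 12150*(-40) = -486000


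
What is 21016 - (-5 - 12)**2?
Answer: 20727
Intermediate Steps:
21016 - (-5 - 12)**2 = 21016 - 1*(-17)**2 = 21016 - 1*289 = 21016 - 289 = 20727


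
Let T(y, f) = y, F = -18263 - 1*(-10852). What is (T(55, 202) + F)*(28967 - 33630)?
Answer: 34301028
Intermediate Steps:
F = -7411 (F = -18263 + 10852 = -7411)
(T(55, 202) + F)*(28967 - 33630) = (55 - 7411)*(28967 - 33630) = -7356*(-4663) = 34301028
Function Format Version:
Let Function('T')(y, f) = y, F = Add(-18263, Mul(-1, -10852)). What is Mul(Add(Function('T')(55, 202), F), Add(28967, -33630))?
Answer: 34301028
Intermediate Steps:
F = -7411 (F = Add(-18263, 10852) = -7411)
Mul(Add(Function('T')(55, 202), F), Add(28967, -33630)) = Mul(Add(55, -7411), Add(28967, -33630)) = Mul(-7356, -4663) = 34301028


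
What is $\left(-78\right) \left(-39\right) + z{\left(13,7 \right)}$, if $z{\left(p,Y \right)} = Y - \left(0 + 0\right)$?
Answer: $3049$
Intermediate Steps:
$z{\left(p,Y \right)} = Y$ ($z{\left(p,Y \right)} = Y - 0 = Y + 0 = Y$)
$\left(-78\right) \left(-39\right) + z{\left(13,7 \right)} = \left(-78\right) \left(-39\right) + 7 = 3042 + 7 = 3049$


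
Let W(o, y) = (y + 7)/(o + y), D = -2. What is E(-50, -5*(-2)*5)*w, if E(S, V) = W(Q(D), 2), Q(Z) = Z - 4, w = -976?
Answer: 2196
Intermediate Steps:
Q(Z) = -4 + Z
W(o, y) = (7 + y)/(o + y)
E(S, V) = -9/4 (E(S, V) = (7 + 2)/((-4 - 2) + 2) = 9/(-6 + 2) = 9/(-4) = -¼*9 = -9/4)
E(-50, -5*(-2)*5)*w = -9/4*(-976) = 2196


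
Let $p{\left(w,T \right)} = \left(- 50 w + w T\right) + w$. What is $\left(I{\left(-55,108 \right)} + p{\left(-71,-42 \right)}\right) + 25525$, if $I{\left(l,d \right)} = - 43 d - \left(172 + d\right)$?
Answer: $27062$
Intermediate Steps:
$p{\left(w,T \right)} = - 49 w + T w$ ($p{\left(w,T \right)} = \left(- 50 w + T w\right) + w = - 49 w + T w$)
$I{\left(l,d \right)} = -172 - 44 d$
$\left(I{\left(-55,108 \right)} + p{\left(-71,-42 \right)}\right) + 25525 = \left(\left(-172 - 4752\right) - 71 \left(-49 - 42\right)\right) + 25525 = \left(\left(-172 - 4752\right) - -6461\right) + 25525 = \left(-4924 + 6461\right) + 25525 = 1537 + 25525 = 27062$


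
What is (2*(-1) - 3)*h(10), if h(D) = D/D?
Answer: -5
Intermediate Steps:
h(D) = 1
(2*(-1) - 3)*h(10) = (2*(-1) - 3)*1 = (-2 - 3)*1 = -5*1 = -5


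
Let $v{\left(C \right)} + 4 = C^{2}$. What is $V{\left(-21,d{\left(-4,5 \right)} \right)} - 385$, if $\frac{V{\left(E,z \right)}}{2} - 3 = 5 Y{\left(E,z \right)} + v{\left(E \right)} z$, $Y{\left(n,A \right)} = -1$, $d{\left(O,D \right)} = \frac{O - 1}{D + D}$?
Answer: $-826$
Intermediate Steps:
$v{\left(C \right)} = -4 + C^{2}$
$d{\left(O,D \right)} = \frac{-1 + O}{2 D}$
$V{\left(E,z \right)} = -4 + 2 z \left(-4 + E^{2}\right)$ ($V{\left(E,z \right)} = 6 + 2 \left(5 \left(-1\right) + \left(-4 + E^{2}\right) z\right) = 6 + 2 \left(-5 + z \left(-4 + E^{2}\right)\right) = 6 + \left(-10 + 2 z \left(-4 + E^{2}\right)\right) = -4 + 2 z \left(-4 + E^{2}\right)$)
$V{\left(-21,d{\left(-4,5 \right)} \right)} - 385 = \left(-4 + 2 \frac{-1 - 4}{2 \cdot 5} \left(-4 + \left(-21\right)^{2}\right)\right) - 385 = \left(-4 + 2 \cdot \frac{1}{2} \cdot \frac{1}{5} \left(-5\right) \left(-4 + 441\right)\right) - 385 = \left(-4 + 2 \left(- \frac{1}{2}\right) 437\right) - 385 = \left(-4 - 437\right) - 385 = -441 - 385 = -826$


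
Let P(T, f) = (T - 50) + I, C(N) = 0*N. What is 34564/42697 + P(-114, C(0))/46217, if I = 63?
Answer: 1593131991/1973327249 ≈ 0.80733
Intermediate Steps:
C(N) = 0
P(T, f) = 13 + T (P(T, f) = (T - 50) + 63 = (-50 + T) + 63 = 13 + T)
34564/42697 + P(-114, C(0))/46217 = 34564/42697 + (13 - 114)/46217 = 34564*(1/42697) - 101*1/46217 = 34564/42697 - 101/46217 = 1593131991/1973327249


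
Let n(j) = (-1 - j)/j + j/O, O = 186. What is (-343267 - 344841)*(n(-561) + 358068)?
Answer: -4284910978659646/17391 ≈ -2.4639e+11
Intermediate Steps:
n(j) = j/186 + (-1 - j)/j (n(j) = (-1 - j)/j + j/186 = j/186 + (-1 - j)/j)
(-343267 - 344841)*(n(-561) + 358068) = (-343267 - 344841)*((-1 - 1/(-561) + (1/186)*(-561)) + 358068) = -688108*((-1 - 1*(-1/561) - 187/62) + 358068) = -688108*((-1 + 1/561 - 187/62) + 358068) = -688108*(-139627/34782 + 358068) = -688108*12454181549/34782 = -4284910978659646/17391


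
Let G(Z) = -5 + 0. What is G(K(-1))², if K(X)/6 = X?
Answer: 25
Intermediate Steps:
K(X) = 6*X
G(Z) = -5
G(K(-1))² = (-5)² = 25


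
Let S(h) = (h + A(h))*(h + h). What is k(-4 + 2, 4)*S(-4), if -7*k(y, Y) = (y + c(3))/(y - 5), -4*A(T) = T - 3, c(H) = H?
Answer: 18/49 ≈ 0.36735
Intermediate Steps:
A(T) = ¾ - T/4 (A(T) = -(T - 3)/4 = -(-3 + T)/4 = ¾ - T/4)
k(y, Y) = -(3 + y)/(7*(-5 + y)) (k(y, Y) = -(y + 3)/(7*(y - 5)) = -(3 + y)/(7*(-5 + y)))
S(h) = 2*h*(¾ + 3*h/4) (S(h) = (h + (¾ - h/4))*(h + h) = (¾ + 3*h/4)*(2*h) = 2*h*(¾ + 3*h/4))
k(-4 + 2, 4)*S(-4) = ((-3 - (-4 + 2))/(7*(-5 + (-4 + 2))))*((3/2)*(-4)*(1 - 4)) = ((-3 - 1*(-2))/(7*(-5 - 2)))*((3/2)*(-4)*(-3)) = ((⅐)*(-3 + 2)/(-7))*18 = ((⅐)*(-⅐)*(-1))*18 = (1/49)*18 = 18/49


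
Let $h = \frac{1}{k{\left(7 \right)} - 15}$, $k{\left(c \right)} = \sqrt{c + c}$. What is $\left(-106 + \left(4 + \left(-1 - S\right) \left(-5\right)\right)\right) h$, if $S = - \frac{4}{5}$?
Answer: $\frac{1515}{211} + \frac{101 \sqrt{14}}{211} \approx 8.9711$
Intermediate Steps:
$k{\left(c \right)} = \sqrt{2} \sqrt{c}$ ($k{\left(c \right)} = \sqrt{2 c} = \sqrt{2} \sqrt{c}$)
$S = - \frac{4}{5}$ ($S = \left(-4\right) \frac{1}{5} = - \frac{4}{5} \approx -0.8$)
$h = \frac{1}{-15 + \sqrt{14}}$ ($h = \frac{1}{\sqrt{2} \sqrt{7} - 15} = \frac{1}{\sqrt{14} - 15} = \frac{1}{-15 + \sqrt{14}} \approx -0.088823$)
$\left(-106 + \left(4 + \left(-1 - S\right) \left(-5\right)\right)\right) h = \left(-106 + \left(4 + \left(-1 - - \frac{4}{5}\right) \left(-5\right)\right)\right) \left(- \frac{15}{211} - \frac{\sqrt{14}}{211}\right) = \left(-106 + \left(4 + \left(-1 + \frac{4}{5}\right) \left(-5\right)\right)\right) \left(- \frac{15}{211} - \frac{\sqrt{14}}{211}\right) = \left(-106 + \left(4 - -1\right)\right) \left(- \frac{15}{211} - \frac{\sqrt{14}}{211}\right) = \left(-106 + \left(4 + 1\right)\right) \left(- \frac{15}{211} - \frac{\sqrt{14}}{211}\right) = \left(-106 + 5\right) \left(- \frac{15}{211} - \frac{\sqrt{14}}{211}\right) = - 101 \left(- \frac{15}{211} - \frac{\sqrt{14}}{211}\right) = \frac{1515}{211} + \frac{101 \sqrt{14}}{211}$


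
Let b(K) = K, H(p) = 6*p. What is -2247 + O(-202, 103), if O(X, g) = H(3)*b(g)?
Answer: -393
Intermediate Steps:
O(X, g) = 18*g (O(X, g) = (6*3)*g = 18*g)
-2247 + O(-202, 103) = -2247 + 18*103 = -2247 + 1854 = -393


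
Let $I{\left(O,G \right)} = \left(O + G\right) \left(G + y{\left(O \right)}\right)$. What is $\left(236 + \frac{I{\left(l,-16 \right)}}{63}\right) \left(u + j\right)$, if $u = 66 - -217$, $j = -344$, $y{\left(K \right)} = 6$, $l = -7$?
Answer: $- \frac{920978}{63} \approx -14619.0$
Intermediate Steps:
$I{\left(O,G \right)} = \left(6 + G\right) \left(G + O\right)$ ($I{\left(O,G \right)} = \left(O + G\right) \left(G + 6\right) = \left(G + O\right) \left(6 + G\right) = \left(6 + G\right) \left(G + O\right)$)
$u = 283$ ($u = 66 + 217 = 283$)
$\left(236 + \frac{I{\left(l,-16 \right)}}{63}\right) \left(u + j\right) = \left(236 + \frac{\left(-16\right)^{2} + 6 \left(-16\right) + 6 \left(-7\right) - -112}{63}\right) \left(283 - 344\right) = \left(236 + \left(256 - 96 - 42 + 112\right) \frac{1}{63}\right) \left(-61\right) = \left(236 + 230 \cdot \frac{1}{63}\right) \left(-61\right) = \left(236 + \frac{230}{63}\right) \left(-61\right) = \frac{15098}{63} \left(-61\right) = - \frac{920978}{63}$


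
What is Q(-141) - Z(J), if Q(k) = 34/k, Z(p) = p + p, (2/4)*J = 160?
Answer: -90274/141 ≈ -640.24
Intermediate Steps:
J = 320 (J = 2*160 = 320)
Z(p) = 2*p
Q(-141) - Z(J) = 34/(-141) - 2*320 = 34*(-1/141) - 1*640 = -34/141 - 640 = -90274/141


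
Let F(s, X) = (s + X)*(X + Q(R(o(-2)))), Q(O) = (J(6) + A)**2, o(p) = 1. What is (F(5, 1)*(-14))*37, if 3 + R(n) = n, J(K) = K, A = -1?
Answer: -80808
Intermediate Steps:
R(n) = -3 + n
Q(O) = 25 (Q(O) = (6 - 1)**2 = 5**2 = 25)
F(s, X) = (25 + X)*(X + s) (F(s, X) = (s + X)*(X + 25) = (X + s)*(25 + X) = (25 + X)*(X + s))
(F(5, 1)*(-14))*37 = ((1**2 + 25*1 + 25*5 + 1*5)*(-14))*37 = ((1 + 25 + 125 + 5)*(-14))*37 = (156*(-14))*37 = -2184*37 = -80808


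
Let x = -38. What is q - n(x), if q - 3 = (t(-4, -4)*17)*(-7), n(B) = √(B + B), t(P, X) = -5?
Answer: 598 - 2*I*√19 ≈ 598.0 - 8.7178*I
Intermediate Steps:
n(B) = √2*√B (n(B) = √(2*B) = √2*√B)
q = 598 (q = 3 - 5*17*(-7) = 3 - 85*(-7) = 3 + 595 = 598)
q - n(x) = 598 - √2*√(-38) = 598 - √2*I*√38 = 598 - 2*I*√19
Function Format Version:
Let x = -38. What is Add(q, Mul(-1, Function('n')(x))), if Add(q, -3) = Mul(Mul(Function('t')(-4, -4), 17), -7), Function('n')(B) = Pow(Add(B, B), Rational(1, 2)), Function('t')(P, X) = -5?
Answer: Add(598, Mul(-2, I, Pow(19, Rational(1, 2)))) ≈ Add(598.00, Mul(-8.7178, I))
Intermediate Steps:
Function('n')(B) = Mul(Pow(2, Rational(1, 2)), Pow(B, Rational(1, 2))) (Function('n')(B) = Pow(Mul(2, B), Rational(1, 2)) = Mul(Pow(2, Rational(1, 2)), Pow(B, Rational(1, 2))))
q = 598 (q = Add(3, Mul(Mul(-5, 17), -7)) = Add(3, Mul(-85, -7)) = Add(3, 595) = 598)
Add(q, Mul(-1, Function('n')(x))) = Add(598, Mul(-1, Mul(Pow(2, Rational(1, 2)), Pow(-38, Rational(1, 2))))) = Add(598, Mul(-1, Mul(Pow(2, Rational(1, 2)), Mul(I, Pow(38, Rational(1, 2)))))) = Add(598, Mul(-1, Mul(2, I, Pow(19, Rational(1, 2))))) = Add(598, Mul(-2, I, Pow(19, Rational(1, 2))))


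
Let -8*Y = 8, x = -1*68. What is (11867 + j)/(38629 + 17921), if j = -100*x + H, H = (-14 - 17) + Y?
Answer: 3727/11310 ≈ 0.32953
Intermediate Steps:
x = -68
Y = -1 (Y = -⅛*8 = -1)
H = -32 (H = (-14 - 17) - 1 = -31 - 1 = -32)
j = 6768 (j = -100*(-68) - 32 = 6800 - 32 = 6768)
(11867 + j)/(38629 + 17921) = (11867 + 6768)/(38629 + 17921) = 18635/56550 = 18635*(1/56550) = 3727/11310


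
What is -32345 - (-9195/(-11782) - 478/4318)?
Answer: -822787733717/25437338 ≈ -32346.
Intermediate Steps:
-32345 - (-9195/(-11782) - 478/4318) = -32345 - (-9195*(-1/11782) - 478*1/4318) = -32345 - (9195/11782 - 239/2159) = -32345 - 1*17036107/25437338 = -32345 - 17036107/25437338 = -822787733717/25437338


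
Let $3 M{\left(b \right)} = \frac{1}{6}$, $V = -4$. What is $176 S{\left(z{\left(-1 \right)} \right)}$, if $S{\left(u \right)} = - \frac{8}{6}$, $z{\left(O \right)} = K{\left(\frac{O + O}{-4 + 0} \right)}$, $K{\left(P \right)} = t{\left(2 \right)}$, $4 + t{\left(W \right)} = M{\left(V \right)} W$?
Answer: $- \frac{704}{3} \approx -234.67$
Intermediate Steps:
$M{\left(b \right)} = \frac{1}{18}$ ($M{\left(b \right)} = \frac{1}{3 \cdot 6} = \frac{1}{3} \cdot \frac{1}{6} = \frac{1}{18}$)
$t{\left(W \right)} = -4 + \frac{W}{18}$
$K{\left(P \right)} = - \frac{35}{9}$ ($K{\left(P \right)} = -4 + \frac{1}{18} \cdot 2 = -4 + \frac{1}{9} = - \frac{35}{9}$)
$z{\left(O \right)} = - \frac{35}{9}$
$S{\left(u \right)} = - \frac{4}{3}$ ($S{\left(u \right)} = \left(-8\right) \frac{1}{6} = - \frac{4}{3}$)
$176 S{\left(z{\left(-1 \right)} \right)} = 176 \left(- \frac{4}{3}\right) = - \frac{704}{3}$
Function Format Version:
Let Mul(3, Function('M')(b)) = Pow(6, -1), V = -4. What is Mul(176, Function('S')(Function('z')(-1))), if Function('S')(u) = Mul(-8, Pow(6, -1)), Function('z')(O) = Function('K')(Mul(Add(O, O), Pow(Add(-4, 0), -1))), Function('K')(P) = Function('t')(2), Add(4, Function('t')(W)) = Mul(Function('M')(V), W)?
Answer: Rational(-704, 3) ≈ -234.67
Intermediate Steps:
Function('M')(b) = Rational(1, 18) (Function('M')(b) = Mul(Rational(1, 3), Pow(6, -1)) = Mul(Rational(1, 3), Rational(1, 6)) = Rational(1, 18))
Function('t')(W) = Add(-4, Mul(Rational(1, 18), W))
Function('K')(P) = Rational(-35, 9) (Function('K')(P) = Add(-4, Mul(Rational(1, 18), 2)) = Add(-4, Rational(1, 9)) = Rational(-35, 9))
Function('z')(O) = Rational(-35, 9)
Function('S')(u) = Rational(-4, 3) (Function('S')(u) = Mul(-8, Rational(1, 6)) = Rational(-4, 3))
Mul(176, Function('S')(Function('z')(-1))) = Mul(176, Rational(-4, 3)) = Rational(-704, 3)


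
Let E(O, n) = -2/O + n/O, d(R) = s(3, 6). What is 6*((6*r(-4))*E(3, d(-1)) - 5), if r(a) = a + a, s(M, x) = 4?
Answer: -222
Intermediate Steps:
d(R) = 4
r(a) = 2*a
6*((6*r(-4))*E(3, d(-1)) - 5) = 6*((6*(2*(-4)))*((-2 + 4)/3) - 5) = 6*((6*(-8))*((⅓)*2) - 5) = 6*(-48*⅔ - 5) = 6*(-32 - 5) = 6*(-37) = -222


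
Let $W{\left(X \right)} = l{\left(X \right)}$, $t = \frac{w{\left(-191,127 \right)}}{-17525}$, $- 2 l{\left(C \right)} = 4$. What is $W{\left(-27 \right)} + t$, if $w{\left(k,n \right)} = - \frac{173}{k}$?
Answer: $- \frac{6694723}{3347275} \approx -2.0001$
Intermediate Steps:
$l{\left(C \right)} = -2$ ($l{\left(C \right)} = \left(- \frac{1}{2}\right) 4 = -2$)
$t = - \frac{173}{3347275}$ ($t = \frac{\left(-173\right) \frac{1}{-191}}{-17525} = \left(-173\right) \left(- \frac{1}{191}\right) \left(- \frac{1}{17525}\right) = \frac{173}{191} \left(- \frac{1}{17525}\right) = - \frac{173}{3347275} \approx -5.1684 \cdot 10^{-5}$)
$W{\left(X \right)} = -2$
$W{\left(-27 \right)} + t = -2 - \frac{173}{3347275} = - \frac{6694723}{3347275}$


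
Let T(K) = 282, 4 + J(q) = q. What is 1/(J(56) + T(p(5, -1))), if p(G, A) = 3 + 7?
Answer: 1/334 ≈ 0.0029940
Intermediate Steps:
p(G, A) = 10
J(q) = -4 + q
1/(J(56) + T(p(5, -1))) = 1/((-4 + 56) + 282) = 1/(52 + 282) = 1/334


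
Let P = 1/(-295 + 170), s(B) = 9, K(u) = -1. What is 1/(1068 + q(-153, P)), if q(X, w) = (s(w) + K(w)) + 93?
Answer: 1/1169 ≈ 0.00085543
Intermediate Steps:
P = -1/125 (P = 1/(-125) = -1/125 ≈ -0.0080000)
q(X, w) = 101 (q(X, w) = (9 - 1) + 93 = 8 + 93 = 101)
1/(1068 + q(-153, P)) = 1/(1068 + 101) = 1/1169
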